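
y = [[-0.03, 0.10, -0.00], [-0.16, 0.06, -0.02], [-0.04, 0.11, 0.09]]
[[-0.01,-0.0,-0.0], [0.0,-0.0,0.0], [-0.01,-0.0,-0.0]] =y@ [[-0.07, -0.0, -0.02], [-0.16, -0.02, -0.03], [0.06, 0.01, 0.01]]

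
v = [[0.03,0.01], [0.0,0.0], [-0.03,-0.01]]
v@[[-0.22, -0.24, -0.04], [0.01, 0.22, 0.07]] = [[-0.01, -0.00, -0.0],[0.0, 0.00, 0.00],[0.01, 0.00, 0.0]]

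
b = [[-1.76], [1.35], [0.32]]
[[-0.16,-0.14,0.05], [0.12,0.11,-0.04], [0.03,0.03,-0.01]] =b @ [[0.09, 0.08, -0.03]]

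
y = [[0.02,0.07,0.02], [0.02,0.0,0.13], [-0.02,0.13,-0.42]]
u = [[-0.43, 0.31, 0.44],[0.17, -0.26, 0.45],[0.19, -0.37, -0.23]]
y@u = [[0.01, -0.02, 0.04], [0.02, -0.04, -0.02], [-0.05, 0.12, 0.15]]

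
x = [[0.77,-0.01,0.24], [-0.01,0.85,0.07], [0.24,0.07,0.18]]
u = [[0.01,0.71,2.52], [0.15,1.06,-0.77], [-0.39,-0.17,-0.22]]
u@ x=[[0.61, 0.78, 0.51], [-0.08, 0.85, -0.03], [-0.35, -0.16, -0.15]]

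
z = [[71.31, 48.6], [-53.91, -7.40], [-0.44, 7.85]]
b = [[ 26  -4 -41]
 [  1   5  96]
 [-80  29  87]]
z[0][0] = 71.31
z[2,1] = 7.85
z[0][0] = 71.31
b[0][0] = 26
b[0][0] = 26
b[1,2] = 96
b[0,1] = -4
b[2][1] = 29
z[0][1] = 48.6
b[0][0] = 26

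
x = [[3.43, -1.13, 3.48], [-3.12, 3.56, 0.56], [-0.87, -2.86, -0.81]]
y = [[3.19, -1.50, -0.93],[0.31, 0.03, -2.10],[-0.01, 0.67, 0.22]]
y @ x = [[16.43, -6.28, 11.01], [2.80, 5.76, 2.8], [-2.32, 1.77, 0.16]]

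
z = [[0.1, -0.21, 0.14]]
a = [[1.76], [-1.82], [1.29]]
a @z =[[0.18, -0.37, 0.25], [-0.18, 0.38, -0.25], [0.13, -0.27, 0.18]]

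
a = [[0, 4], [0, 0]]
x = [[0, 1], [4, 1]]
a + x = [[0, 5], [4, 1]]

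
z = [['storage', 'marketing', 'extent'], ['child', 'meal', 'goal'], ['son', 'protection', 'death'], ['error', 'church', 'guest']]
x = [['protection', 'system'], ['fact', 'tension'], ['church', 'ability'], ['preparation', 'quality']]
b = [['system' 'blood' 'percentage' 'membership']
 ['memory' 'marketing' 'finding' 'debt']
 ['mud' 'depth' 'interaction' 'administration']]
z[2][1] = 'protection'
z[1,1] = 'meal'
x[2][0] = 'church'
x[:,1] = ['system', 'tension', 'ability', 'quality']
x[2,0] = 'church'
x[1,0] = 'fact'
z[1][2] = 'goal'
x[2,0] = 'church'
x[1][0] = 'fact'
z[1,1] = 'meal'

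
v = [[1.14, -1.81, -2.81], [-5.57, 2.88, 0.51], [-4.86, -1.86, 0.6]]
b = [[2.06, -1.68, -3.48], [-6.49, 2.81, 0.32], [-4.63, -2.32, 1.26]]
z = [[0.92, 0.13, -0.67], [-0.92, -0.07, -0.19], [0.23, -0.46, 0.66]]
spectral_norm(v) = 7.73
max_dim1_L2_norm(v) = 6.29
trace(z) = 1.51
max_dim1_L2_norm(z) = 1.15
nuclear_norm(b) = 15.46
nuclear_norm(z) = 2.61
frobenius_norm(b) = 9.88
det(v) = -66.95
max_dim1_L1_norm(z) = 1.72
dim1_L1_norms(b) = [7.22, 9.62, 8.21]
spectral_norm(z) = 1.36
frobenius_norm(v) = 8.92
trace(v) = 4.62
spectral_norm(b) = 8.60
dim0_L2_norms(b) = [8.23, 4.01, 3.71]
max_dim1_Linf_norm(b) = 6.49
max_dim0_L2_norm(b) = 8.23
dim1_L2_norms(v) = [3.53, 6.29, 5.24]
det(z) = -0.34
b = v + z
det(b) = -100.10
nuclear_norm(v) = 13.82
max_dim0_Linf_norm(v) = 5.57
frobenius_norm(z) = 1.70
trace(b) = 6.13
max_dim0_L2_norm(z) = 1.32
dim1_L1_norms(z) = [1.72, 1.18, 1.35]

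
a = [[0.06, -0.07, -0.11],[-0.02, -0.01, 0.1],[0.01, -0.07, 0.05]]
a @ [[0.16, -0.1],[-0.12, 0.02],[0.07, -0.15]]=[[0.01,0.01], [0.01,-0.01], [0.01,-0.01]]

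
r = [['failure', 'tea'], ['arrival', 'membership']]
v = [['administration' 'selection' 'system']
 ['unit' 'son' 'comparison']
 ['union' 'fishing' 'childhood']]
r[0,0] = 'failure'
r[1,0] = 'arrival'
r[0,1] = 'tea'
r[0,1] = 'tea'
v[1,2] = 'comparison'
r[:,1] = ['tea', 'membership']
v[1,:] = ['unit', 'son', 'comparison']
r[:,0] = ['failure', 'arrival']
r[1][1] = 'membership'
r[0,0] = 'failure'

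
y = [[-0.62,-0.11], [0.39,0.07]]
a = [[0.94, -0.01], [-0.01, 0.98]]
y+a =[[0.32, -0.12], [0.38, 1.05]]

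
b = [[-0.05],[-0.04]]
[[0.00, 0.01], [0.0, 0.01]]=b @ [[-0.00, -0.16]]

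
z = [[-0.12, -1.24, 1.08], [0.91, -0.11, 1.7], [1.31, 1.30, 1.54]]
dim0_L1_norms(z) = [2.34, 2.65, 4.32]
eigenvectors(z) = [[-0.08, -0.86, -0.85], [-0.56, 0.26, -0.11], [-0.83, 0.43, 0.51]]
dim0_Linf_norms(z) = [1.31, 1.3, 1.7]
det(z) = 0.70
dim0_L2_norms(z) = [1.6, 1.8, 2.54]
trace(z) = 1.31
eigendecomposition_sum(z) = [[0.11, 0.04, 0.19], [0.81, 0.32, 1.42], [1.2, 0.47, 2.11]] + [[-0.3, 0.6, -0.37],[0.09, -0.18, 0.11],[0.15, -0.3, 0.19]] + [[0.07, -1.88, 1.26], [0.01, -0.25, 0.17], [-0.04, 1.13, -0.76]]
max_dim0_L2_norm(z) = 2.54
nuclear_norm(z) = 4.94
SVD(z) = [[0.18, -0.84, 0.51], [0.62, -0.31, -0.72], [0.76, 0.45, 0.47]] @ diag([2.958198545106603, 1.859947138215637, 0.1263250203745636]) @ [[0.52,0.24,0.82], [0.22,0.89,-0.4], [-0.82,0.39,0.41]]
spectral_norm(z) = 2.96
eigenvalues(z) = [2.54, -0.29, -0.93]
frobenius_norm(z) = 3.50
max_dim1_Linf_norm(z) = 1.7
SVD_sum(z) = [[0.28, 0.13, 0.43], [0.96, 0.44, 1.51], [1.18, 0.53, 1.85]] + [[-0.34,-1.39,0.62],[-0.13,-0.51,0.23],[0.18,0.74,-0.33]] + [[-0.05, 0.03, 0.03],[0.07, -0.04, -0.04],[-0.05, 0.02, 0.02]]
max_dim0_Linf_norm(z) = 1.7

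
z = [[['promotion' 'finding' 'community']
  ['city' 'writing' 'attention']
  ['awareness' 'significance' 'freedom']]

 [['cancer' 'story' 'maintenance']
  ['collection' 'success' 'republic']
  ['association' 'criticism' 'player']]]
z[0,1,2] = 'attention'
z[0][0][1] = 'finding'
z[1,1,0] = 'collection'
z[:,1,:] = [['city', 'writing', 'attention'], ['collection', 'success', 'republic']]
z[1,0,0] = 'cancer'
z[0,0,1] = 'finding'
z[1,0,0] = 'cancer'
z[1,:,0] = ['cancer', 'collection', 'association']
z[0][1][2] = 'attention'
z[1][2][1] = 'criticism'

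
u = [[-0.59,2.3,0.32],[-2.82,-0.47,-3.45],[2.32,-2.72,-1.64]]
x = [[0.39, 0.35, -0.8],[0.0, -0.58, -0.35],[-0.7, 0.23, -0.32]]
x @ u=[[-3.07, 2.91, 0.23],  [0.82, 1.22, 2.58],  [-0.98, -0.85, -0.49]]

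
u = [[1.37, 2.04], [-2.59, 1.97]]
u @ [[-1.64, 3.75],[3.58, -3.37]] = [[5.06, -1.74], [11.3, -16.35]]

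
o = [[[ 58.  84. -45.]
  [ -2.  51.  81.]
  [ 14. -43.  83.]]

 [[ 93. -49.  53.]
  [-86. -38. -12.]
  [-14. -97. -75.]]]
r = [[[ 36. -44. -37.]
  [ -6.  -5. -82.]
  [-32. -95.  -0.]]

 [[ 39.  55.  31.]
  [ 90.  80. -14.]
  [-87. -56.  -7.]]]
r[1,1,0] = 90.0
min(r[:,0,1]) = -44.0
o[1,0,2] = 53.0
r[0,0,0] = 36.0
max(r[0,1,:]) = -5.0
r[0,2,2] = -0.0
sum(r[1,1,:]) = 156.0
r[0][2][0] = -32.0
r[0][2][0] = -32.0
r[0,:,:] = [[36.0, -44.0, -37.0], [-6.0, -5.0, -82.0], [-32.0, -95.0, -0.0]]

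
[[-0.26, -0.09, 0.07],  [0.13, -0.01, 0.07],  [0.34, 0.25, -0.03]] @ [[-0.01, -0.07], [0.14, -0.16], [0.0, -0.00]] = [[-0.01, 0.03],[-0.00, -0.01],[0.03, -0.06]]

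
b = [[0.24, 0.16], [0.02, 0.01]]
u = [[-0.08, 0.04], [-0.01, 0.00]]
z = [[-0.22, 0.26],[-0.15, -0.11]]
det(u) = 0.00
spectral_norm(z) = 0.34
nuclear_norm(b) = 0.29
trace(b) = 0.25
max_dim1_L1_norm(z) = 0.48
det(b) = -0.00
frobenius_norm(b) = 0.29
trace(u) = -0.08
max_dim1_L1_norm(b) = 0.4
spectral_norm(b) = 0.29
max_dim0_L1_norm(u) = 0.09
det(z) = 0.06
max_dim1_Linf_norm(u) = 0.08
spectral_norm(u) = 0.09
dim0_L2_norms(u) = [0.08, 0.04]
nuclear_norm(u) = 0.09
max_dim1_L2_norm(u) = 0.09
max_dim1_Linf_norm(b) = 0.24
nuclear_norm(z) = 0.53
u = b @ z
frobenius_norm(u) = 0.09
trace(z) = -0.33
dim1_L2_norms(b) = [0.29, 0.02]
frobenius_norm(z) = 0.39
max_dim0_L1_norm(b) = 0.26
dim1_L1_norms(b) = [0.4, 0.03]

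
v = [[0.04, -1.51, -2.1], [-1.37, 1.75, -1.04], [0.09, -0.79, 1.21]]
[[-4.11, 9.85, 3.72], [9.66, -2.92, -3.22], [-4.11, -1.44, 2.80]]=v@[[-1.60, 1.17, -1.95], [3.79, -2.47, -3.11], [-0.8, -2.89, 0.43]]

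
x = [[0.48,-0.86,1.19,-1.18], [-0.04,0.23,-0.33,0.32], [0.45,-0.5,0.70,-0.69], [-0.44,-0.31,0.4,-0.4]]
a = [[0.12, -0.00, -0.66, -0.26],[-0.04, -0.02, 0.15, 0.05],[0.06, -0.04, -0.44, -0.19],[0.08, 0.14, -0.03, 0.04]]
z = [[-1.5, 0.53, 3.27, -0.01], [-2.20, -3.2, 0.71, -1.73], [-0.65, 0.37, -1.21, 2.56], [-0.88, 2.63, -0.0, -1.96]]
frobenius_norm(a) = 0.90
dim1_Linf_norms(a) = [0.66, 0.15, 0.44, 0.14]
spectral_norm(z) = 4.79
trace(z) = -7.87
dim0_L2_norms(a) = [0.16, 0.15, 0.81, 0.33]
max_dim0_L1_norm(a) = 1.28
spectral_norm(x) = 2.39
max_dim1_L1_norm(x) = 3.71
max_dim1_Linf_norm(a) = 0.66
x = a @ z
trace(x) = 1.01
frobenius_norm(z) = 7.20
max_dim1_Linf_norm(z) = 3.27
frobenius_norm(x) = 2.46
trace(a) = -0.30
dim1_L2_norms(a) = [0.72, 0.16, 0.48, 0.17]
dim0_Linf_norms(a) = [0.12, 0.14, 0.66, 0.26]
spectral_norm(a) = 0.88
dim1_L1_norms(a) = [1.04, 0.26, 0.73, 0.29]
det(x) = 0.00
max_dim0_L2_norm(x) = 1.47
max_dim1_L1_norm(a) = 1.04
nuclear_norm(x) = 3.01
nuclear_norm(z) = 13.77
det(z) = 113.09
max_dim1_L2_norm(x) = 1.94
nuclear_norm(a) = 1.06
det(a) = 0.00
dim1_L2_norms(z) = [3.64, 4.31, 2.93, 3.4]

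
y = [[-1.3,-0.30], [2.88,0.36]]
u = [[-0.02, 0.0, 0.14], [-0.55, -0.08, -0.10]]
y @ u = [[0.19, 0.02, -0.15], [-0.26, -0.03, 0.37]]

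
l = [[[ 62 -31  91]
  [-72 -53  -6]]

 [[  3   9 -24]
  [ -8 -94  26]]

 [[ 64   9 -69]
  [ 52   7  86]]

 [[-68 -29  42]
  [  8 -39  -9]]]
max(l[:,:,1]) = 9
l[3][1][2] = -9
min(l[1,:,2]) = -24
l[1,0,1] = 9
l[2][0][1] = 9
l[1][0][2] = -24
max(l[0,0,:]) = 91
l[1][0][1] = 9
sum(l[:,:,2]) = 137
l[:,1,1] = [-53, -94, 7, -39]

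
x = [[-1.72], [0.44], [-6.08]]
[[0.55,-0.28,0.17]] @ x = [[-2.1]]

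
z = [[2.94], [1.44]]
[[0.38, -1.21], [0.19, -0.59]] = z @ [[0.13,-0.41]]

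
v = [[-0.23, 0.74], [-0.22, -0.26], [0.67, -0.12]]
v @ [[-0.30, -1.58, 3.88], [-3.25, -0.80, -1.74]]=[[-2.34,-0.23,-2.18], [0.91,0.56,-0.40], [0.19,-0.96,2.81]]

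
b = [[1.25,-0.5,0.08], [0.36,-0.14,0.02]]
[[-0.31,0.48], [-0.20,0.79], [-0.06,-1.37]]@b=[[-0.21, 0.09, -0.02], [0.03, -0.01, -0.00], [-0.57, 0.22, -0.03]]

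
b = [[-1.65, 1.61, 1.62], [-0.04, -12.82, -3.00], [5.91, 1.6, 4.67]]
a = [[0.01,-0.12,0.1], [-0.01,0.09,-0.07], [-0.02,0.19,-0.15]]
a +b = [[-1.64, 1.49, 1.72], [-0.05, -12.73, -3.07], [5.89, 1.79, 4.52]]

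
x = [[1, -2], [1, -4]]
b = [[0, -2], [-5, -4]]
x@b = [[10, 6], [20, 14]]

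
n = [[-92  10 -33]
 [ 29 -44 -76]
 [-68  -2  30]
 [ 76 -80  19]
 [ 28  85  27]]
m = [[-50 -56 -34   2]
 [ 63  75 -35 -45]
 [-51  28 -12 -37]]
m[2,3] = -37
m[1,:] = [63, 75, -35, -45]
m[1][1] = 75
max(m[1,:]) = 75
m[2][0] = -51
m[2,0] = -51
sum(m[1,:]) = 58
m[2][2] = -12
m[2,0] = -51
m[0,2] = -34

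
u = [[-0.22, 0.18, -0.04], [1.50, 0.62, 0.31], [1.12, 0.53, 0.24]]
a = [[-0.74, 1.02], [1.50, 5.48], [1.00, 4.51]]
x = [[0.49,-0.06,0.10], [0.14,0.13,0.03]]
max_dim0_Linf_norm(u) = 1.5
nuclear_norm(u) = 2.35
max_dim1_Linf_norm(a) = 5.48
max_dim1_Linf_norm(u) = 1.5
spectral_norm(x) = 0.52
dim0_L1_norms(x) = [0.63, 0.19, 0.13]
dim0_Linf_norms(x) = [0.49, 0.13, 0.1]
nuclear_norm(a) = 8.34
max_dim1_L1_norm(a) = 6.98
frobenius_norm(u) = 2.10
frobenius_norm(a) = 7.43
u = a @ x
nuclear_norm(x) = 0.66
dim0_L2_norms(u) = [1.88, 0.84, 0.39]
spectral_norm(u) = 2.08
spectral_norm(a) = 7.37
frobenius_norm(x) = 0.54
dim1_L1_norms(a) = [1.76, 6.98, 5.51]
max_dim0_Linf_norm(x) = 0.49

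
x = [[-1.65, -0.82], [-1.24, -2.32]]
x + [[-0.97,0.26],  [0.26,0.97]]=[[-2.62, -0.56], [-0.98, -1.35]]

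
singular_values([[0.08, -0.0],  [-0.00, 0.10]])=[0.1, 0.08]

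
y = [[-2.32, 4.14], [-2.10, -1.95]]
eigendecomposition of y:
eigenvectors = [[(0.81+0j), 0.81-0.00j], [(0.04+0.58j), (0.04-0.58j)]]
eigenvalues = [(-2.13+2.94j), (-2.13-2.94j)]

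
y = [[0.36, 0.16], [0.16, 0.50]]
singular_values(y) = [0.6, 0.26]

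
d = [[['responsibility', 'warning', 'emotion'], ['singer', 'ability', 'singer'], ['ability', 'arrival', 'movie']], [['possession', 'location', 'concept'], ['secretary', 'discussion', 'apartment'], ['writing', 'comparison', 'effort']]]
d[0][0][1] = 'warning'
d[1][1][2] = 'apartment'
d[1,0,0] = 'possession'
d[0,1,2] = 'singer'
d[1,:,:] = [['possession', 'location', 'concept'], ['secretary', 'discussion', 'apartment'], ['writing', 'comparison', 'effort']]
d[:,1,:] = [['singer', 'ability', 'singer'], ['secretary', 'discussion', 'apartment']]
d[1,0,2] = 'concept'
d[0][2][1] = 'arrival'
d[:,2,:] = [['ability', 'arrival', 'movie'], ['writing', 'comparison', 'effort']]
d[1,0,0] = 'possession'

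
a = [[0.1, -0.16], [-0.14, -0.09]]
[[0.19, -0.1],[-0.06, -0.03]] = a @ [[0.84, -0.13], [-0.69, 0.52]]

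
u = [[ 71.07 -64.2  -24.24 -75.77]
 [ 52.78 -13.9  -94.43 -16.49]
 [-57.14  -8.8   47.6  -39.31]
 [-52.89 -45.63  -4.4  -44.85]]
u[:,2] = [-24.24, -94.43, 47.6, -4.4]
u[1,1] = -13.9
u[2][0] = -57.14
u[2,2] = 47.6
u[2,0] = -57.14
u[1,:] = [52.78, -13.9, -94.43, -16.49]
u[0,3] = -75.77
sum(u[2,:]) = -57.65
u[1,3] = -16.49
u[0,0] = 71.07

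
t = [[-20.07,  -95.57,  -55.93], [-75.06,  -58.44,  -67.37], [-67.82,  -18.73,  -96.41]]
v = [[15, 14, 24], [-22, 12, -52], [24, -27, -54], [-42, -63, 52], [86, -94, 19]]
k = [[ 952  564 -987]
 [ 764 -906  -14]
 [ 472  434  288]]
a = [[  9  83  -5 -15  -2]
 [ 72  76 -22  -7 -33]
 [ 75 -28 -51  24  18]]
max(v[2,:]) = 24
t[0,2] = -55.93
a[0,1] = 83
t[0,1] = -95.57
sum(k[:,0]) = 2188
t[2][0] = -67.82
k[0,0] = 952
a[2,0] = 75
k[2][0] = 472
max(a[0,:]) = 83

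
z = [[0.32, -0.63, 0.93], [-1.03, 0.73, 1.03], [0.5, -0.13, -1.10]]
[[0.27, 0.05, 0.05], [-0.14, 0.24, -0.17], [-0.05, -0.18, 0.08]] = z @[[0.15, -0.08, 0.05], [-0.16, 0.05, -0.11], [0.13, 0.12, -0.04]]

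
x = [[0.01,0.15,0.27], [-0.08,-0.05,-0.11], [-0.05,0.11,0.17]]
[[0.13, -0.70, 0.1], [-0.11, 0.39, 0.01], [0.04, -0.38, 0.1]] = x@[[0.74, -1.73, -0.68], [-0.15, -2.48, -0.23], [0.53, -1.14, 0.54]]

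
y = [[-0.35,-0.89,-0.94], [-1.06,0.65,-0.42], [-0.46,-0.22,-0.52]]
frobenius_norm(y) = 2.01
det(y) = -0.03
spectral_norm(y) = 1.57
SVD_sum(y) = [[-0.73, -0.29, -0.81], [-0.53, -0.21, -0.59], [-0.47, -0.19, -0.52]] + [[0.38, -0.61, -0.12],  [-0.53, 0.86, 0.17],  [0.02, -0.03, -0.01]] + [[0.00, 0.00, -0.00], [0.0, 0.0, -0.0], [-0.01, -0.01, 0.01]]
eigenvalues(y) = [1.25, -1.48, 0.02]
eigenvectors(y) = [[-0.5, 0.75, -0.56],[0.87, 0.47, -0.48],[0.02, 0.47, 0.68]]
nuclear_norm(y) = 2.84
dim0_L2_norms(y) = [1.21, 1.12, 1.15]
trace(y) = -0.22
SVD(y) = [[-0.72, 0.58, -0.39], [-0.52, -0.82, -0.25], [-0.46, 0.03, 0.89]] @ diag([1.57446115291677, 1.2537644639482795, 0.01570817928599209]) @ [[0.65, 0.25, 0.72], [0.52, -0.84, -0.17], [-0.56, -0.48, 0.67]]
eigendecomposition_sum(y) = [[0.36,-0.51,-0.07], [-0.62,0.89,0.12], [-0.02,0.02,0.00]] + [[-0.71,-0.39,-0.86], [-0.44,-0.24,-0.53], [-0.44,-0.24,-0.53]] + [[0.0,0.00,-0.01], [0.00,0.00,-0.01], [-0.0,-0.0,0.01]]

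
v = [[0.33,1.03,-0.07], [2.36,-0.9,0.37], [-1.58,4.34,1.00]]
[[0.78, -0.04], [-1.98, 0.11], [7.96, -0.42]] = v @[[-0.72,0.04], [1.12,-0.06], [1.96,-0.1]]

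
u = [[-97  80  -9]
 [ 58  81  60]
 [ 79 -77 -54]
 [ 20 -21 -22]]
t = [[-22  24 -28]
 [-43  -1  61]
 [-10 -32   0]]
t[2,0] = -10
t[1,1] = -1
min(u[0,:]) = -97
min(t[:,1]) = -32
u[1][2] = 60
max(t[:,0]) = -10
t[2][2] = 0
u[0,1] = 80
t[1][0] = -43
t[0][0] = -22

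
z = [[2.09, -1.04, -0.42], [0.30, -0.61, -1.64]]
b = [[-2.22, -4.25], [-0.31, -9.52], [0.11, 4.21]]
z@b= [[-4.36,-0.75], [-0.66,-2.37]]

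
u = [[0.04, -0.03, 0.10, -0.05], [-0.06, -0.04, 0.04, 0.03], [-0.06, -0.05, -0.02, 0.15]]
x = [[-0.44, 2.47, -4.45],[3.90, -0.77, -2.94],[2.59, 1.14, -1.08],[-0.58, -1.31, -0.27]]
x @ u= [[0.10, 0.14, 0.14, -0.57],[0.38, 0.06, 0.42, -0.66],[0.1, -0.07, 0.33, -0.26],[0.07, 0.08, -0.1, -0.05]]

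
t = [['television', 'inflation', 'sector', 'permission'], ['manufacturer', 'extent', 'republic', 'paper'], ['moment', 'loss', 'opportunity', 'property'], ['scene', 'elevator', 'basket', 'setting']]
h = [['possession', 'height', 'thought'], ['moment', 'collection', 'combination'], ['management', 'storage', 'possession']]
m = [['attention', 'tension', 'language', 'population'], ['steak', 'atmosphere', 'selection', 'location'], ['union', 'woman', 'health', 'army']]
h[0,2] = 'thought'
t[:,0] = ['television', 'manufacturer', 'moment', 'scene']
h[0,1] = 'height'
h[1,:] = ['moment', 'collection', 'combination']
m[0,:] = ['attention', 'tension', 'language', 'population']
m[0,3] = 'population'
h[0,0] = 'possession'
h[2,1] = 'storage'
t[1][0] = 'manufacturer'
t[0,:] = ['television', 'inflation', 'sector', 'permission']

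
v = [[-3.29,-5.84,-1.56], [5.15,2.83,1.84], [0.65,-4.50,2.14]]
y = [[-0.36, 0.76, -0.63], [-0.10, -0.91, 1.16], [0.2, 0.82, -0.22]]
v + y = [[-3.65, -5.08, -2.19], [5.05, 1.92, 3.00], [0.85, -3.68, 1.92]]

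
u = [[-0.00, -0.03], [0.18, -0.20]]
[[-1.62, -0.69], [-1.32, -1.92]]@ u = [[-0.12, 0.19],[-0.35, 0.42]]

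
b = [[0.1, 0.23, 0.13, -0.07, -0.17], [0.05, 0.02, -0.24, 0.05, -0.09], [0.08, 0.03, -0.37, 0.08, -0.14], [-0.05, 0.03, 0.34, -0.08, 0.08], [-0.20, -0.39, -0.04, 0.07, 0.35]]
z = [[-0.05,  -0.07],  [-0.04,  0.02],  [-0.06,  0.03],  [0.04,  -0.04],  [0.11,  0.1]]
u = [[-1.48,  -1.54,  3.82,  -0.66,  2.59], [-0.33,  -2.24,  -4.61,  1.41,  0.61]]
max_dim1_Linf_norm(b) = 0.39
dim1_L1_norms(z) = [0.12, 0.06, 0.09, 0.08, 0.21]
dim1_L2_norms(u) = [5.13, 5.36]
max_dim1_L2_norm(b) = 0.57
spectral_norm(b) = 0.67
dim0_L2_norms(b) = [0.25, 0.46, 0.57, 0.16, 0.43]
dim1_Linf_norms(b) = [0.23, 0.24, 0.37, 0.34, 0.39]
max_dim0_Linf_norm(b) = 0.39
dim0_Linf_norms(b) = [0.2, 0.39, 0.37, 0.08, 0.35]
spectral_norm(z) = 0.17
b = z @ u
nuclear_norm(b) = 1.28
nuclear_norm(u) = 10.17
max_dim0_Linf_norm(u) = 4.61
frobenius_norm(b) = 0.90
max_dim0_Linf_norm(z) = 0.11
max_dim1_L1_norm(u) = 10.09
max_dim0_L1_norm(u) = 8.43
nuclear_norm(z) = 0.27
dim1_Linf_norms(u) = [3.82, 4.61]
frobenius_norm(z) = 0.20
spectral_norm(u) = 6.37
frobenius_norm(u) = 7.42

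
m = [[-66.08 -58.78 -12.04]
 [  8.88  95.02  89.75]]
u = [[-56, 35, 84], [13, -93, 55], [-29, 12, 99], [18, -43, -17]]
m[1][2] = 89.75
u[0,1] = 35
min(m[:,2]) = -12.04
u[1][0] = 13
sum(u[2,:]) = 82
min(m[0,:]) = -66.08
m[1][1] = 95.02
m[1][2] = 89.75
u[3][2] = -17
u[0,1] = 35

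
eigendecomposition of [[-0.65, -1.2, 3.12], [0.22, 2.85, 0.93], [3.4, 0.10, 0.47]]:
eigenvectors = [[(0.75+0j),-0.00+0.42j,(-0-0.42j)], [0.07+0.00j,(0.73+0j),(0.73-0j)], [(-0.65+0j),0.17+0.50j,(0.17-0.5j)]]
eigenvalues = [(-3.46+0j), (3.07+0.77j), (3.07-0.77j)]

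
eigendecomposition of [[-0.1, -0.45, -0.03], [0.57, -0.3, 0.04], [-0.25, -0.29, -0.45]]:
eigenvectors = [[(0.12+0.55j), 0.12-0.55j, -0.05+0.00j], [0.67+0.00j, (0.67-0j), -0.10+0.00j], [-0.41+0.26j, (-0.41-0.26j), (0.99+0j)]]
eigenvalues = [(-0.22+0.49j), (-0.22-0.49j), (-0.41+0j)]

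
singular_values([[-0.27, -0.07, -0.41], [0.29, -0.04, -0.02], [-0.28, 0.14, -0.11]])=[0.59, 0.29, 0.1]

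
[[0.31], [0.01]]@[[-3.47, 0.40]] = [[-1.08, 0.12],[-0.03, 0.0]]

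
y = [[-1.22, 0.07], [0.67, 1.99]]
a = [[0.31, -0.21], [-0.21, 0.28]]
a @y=[[-0.52, -0.40], [0.44, 0.54]]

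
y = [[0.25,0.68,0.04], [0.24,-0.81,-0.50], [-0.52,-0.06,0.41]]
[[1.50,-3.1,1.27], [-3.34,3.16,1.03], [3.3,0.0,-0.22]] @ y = [[-1.03, 3.45, 2.13],[-0.61, -4.89, -1.29],[0.94, 2.26, 0.04]]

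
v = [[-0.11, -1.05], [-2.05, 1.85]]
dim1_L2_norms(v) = [1.06, 2.76]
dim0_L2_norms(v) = [2.05, 2.13]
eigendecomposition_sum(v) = [[-0.7,  -0.27], [-0.52,  -0.20]] + [[0.59,-0.78], [-1.53,2.05]]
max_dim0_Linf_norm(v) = 2.05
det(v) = -2.36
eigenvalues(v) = [-0.89, 2.63]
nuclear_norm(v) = 3.67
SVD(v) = [[0.24, -0.97], [-0.97, -0.24]] @ diag([2.837265216416073, 0.8303770780286834]) @ [[0.69, -0.72], [0.72, 0.69]]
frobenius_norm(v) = 2.96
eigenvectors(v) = [[-0.80, 0.36], [-0.6, -0.93]]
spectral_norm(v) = 2.84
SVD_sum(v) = [[0.47, -0.49], [-1.91, 1.99]] + [[-0.58,-0.56], [-0.14,-0.14]]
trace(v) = 1.74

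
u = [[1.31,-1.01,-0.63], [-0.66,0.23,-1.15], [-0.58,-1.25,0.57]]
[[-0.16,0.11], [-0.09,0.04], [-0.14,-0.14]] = u @[[0.03, 0.08],  [0.14, 0.04],  [0.09, -0.07]]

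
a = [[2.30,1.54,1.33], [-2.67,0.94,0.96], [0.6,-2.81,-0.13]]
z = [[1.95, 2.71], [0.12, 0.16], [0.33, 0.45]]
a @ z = [[5.11, 7.08], [-4.78, -6.65], [0.79, 1.12]]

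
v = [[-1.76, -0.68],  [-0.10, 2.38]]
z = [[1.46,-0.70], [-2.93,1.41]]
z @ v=[[-2.5, -2.66], [5.02, 5.35]]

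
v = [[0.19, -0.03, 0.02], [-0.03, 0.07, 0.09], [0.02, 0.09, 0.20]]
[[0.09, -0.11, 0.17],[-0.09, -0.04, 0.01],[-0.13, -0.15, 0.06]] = v@[[0.41, -0.42, 1.02], [-0.66, 0.41, 0.80], [-0.4, -0.87, -0.16]]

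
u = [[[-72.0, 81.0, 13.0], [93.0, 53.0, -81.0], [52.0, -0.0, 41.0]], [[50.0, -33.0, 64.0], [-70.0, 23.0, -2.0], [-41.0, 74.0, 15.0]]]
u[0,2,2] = 41.0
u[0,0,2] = 13.0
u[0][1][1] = 53.0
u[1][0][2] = 64.0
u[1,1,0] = -70.0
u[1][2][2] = 15.0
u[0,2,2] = 41.0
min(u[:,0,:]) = -72.0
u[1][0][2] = 64.0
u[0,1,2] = -81.0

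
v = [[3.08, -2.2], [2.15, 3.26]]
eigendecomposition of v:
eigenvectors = [[(0.71+0j), 0.71-0.00j], [(-0.03-0.7j), -0.03+0.70j]]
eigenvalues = [(3.17+2.17j), (3.17-2.17j)]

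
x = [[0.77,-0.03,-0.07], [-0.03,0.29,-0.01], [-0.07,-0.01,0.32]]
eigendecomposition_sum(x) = [[0.76, -0.04, -0.11], [-0.04, 0.0, 0.01], [-0.11, 0.01, 0.02]] + [[0.0,-0.02,0.03], [-0.02,0.06,-0.13], [0.03,-0.13,0.25]] + [[0.00, 0.03, 0.01],[0.03, 0.22, 0.11],[0.01, 0.11, 0.05]]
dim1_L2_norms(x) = [0.77, 0.29, 0.33]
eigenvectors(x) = [[0.99, -0.11, -0.12],[-0.06, 0.45, -0.89],[-0.15, -0.89, -0.44]]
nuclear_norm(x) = 1.38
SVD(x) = [[-0.99, -0.11, -0.12], [0.06, 0.45, -0.89], [0.15, -0.89, -0.44]] @ diag([0.7822494797574772, 0.316664430900884, 0.28108608934163903]) @ [[-0.99,0.06,0.15], [-0.11,0.45,-0.89], [-0.12,-0.89,-0.44]]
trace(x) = 1.38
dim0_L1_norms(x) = [0.87, 0.33, 0.4]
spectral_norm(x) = 0.78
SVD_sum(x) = [[0.76,-0.04,-0.11], [-0.04,0.00,0.01], [-0.11,0.01,0.02]] + [[0.0, -0.02, 0.03],[-0.02, 0.06, -0.13],[0.03, -0.13, 0.25]] + [[0.0, 0.03, 0.01], [0.03, 0.22, 0.11], [0.01, 0.11, 0.05]]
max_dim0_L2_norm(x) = 0.77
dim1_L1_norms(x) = [0.87, 0.33, 0.4]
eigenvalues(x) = [0.78, 0.32, 0.28]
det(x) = 0.07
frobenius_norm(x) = 0.89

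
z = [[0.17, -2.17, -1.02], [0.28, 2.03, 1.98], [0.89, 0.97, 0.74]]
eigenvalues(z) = [(1.74+0.65j), (1.74-0.65j), (-0.54+0j)]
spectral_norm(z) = 3.88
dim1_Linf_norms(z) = [2.17, 2.03, 0.97]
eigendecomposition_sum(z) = [[(0.15+1.6j), (-1+1.82j), -0.59+2.36j], [(0.21-1.21j), 1.10-1.15j, (0.91-1.63j)], [0.35+0.02j, (0.36+0.27j), 0.49+0.20j]] + [[(0.15-1.6j),(-1-1.82j),(-0.59-2.36j)], [0.21+1.21j,(1.1+1.15j),(0.91+1.63j)], [0.35-0.02j,(0.36-0.27j),(0.49-0.2j)]] + [[-0.13+0.00j, (-0.17+0j), 0.16+0.00j],[-0.13+0.00j, (-0.18+0j), 0.16+0.00j],[0.19-0.00j, 0.25-0.00j, -0.23-0.00j]]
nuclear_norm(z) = 5.32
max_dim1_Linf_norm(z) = 2.17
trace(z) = 2.94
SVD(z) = [[0.60,0.62,-0.51], [-0.73,0.15,-0.67], [-0.34,0.77,0.54]] @ diag([3.881066963516996, 0.9137031232582192, 0.5300620975368279]) @ [[-0.10, -0.8, -0.59], [0.91, -0.31, 0.26], [0.40, 0.51, -0.76]]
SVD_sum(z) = [[-0.24, -1.85, -1.37], [0.29, 2.26, 1.67], [0.14, 1.04, 0.77]] + [[0.52, -0.18, 0.15], [0.13, -0.04, 0.04], [0.64, -0.22, 0.19]] + [[-0.11, -0.14, 0.20], [-0.14, -0.18, 0.27], [0.11, 0.15, -0.22]]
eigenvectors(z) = [[-0.78+0.00j, -0.78-0.00j, (-0.49+0j)],[0.58+0.16j, (0.58-0.16j), (-0.5+0j)],[-0.03+0.17j, -0.03-0.17j, 0.72+0.00j]]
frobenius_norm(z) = 4.02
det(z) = -1.88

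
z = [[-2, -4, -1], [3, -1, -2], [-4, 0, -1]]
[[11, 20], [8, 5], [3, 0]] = z@[[0, 0], [-2, -5], [-3, 0]]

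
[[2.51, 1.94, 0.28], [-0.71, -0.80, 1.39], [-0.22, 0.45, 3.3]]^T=[[2.51, -0.71, -0.22],[1.94, -0.80, 0.45],[0.28, 1.39, 3.3]]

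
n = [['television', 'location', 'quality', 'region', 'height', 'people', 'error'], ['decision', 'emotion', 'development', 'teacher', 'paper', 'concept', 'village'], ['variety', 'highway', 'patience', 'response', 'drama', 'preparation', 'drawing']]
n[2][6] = 'drawing'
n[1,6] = 'village'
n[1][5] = 'concept'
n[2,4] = 'drama'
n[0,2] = 'quality'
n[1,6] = 'village'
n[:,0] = ['television', 'decision', 'variety']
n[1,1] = 'emotion'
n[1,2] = 'development'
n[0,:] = ['television', 'location', 'quality', 'region', 'height', 'people', 'error']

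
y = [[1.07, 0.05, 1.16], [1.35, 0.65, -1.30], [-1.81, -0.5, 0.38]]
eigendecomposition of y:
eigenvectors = [[0.24-0.40j, 0.24+0.40j, -0.24+0.00j], [-0.72+0.00j, -0.72-0.00j, (0.96+0j)], [(0.44+0.28j), 0.44-0.28j, (0.16+0j)]]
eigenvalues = [(1+1.24j), (1-1.24j), (0.1+0j)]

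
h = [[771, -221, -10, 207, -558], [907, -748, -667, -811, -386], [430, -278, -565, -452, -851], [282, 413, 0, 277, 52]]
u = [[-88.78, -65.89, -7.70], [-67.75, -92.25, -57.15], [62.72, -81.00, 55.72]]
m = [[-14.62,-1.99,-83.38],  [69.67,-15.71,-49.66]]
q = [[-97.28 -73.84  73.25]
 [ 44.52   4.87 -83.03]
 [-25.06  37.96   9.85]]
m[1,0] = 69.67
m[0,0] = -14.62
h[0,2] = -10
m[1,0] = 69.67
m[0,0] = -14.62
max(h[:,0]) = 907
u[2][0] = 62.72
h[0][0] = 771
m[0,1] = -1.99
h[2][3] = -452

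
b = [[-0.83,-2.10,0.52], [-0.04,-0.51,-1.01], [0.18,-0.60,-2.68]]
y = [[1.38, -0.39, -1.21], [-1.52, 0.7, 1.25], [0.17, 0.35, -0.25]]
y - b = [[2.21, 1.71, -1.73], [-1.48, 1.21, 2.26], [-0.01, 0.95, 2.43]]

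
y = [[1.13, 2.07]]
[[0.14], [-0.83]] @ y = [[0.16, 0.29], [-0.94, -1.72]]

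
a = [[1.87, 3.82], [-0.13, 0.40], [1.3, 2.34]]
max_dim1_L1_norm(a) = 5.69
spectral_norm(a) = 5.03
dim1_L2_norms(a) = [4.25, 0.42, 2.68]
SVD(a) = [[-0.85, -0.15], [-0.06, -0.93], [-0.53, 0.34]] @ diag([5.032899386073304, 0.3189416399013449]) @ [[-0.45,  -0.89], [0.89,  -0.45]]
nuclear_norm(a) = 5.35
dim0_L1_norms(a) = [3.3, 6.56]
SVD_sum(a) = [[1.91, 3.8], [0.13, 0.27], [1.20, 2.39]] + [[-0.04, 0.02], [-0.26, 0.13], [0.10, -0.05]]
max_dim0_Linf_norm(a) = 3.82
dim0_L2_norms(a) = [2.28, 4.5]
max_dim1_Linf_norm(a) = 3.82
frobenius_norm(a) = 5.04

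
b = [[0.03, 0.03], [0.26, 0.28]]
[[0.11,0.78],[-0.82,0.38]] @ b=[[0.21, 0.22], [0.07, 0.08]]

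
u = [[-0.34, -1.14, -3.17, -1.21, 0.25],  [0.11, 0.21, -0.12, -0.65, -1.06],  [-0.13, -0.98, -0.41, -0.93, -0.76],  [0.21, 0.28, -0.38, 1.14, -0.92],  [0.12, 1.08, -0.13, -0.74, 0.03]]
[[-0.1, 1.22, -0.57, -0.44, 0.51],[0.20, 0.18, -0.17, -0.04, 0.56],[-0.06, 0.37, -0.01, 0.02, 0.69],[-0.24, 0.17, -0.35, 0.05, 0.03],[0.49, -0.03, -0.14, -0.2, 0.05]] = u @ [[-0.07, -0.21, -0.1, -0.16, -0.02], [0.29, -0.06, -0.13, -0.09, -0.13], [0.03, -0.34, 0.27, 0.15, -0.04], [-0.25, -0.03, -0.06, 0.09, -0.27], [0.01, -0.15, 0.13, -0.07, -0.39]]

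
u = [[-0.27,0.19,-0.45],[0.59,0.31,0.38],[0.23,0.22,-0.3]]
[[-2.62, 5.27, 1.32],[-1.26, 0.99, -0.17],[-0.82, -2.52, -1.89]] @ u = [[4.12,1.43,2.79], [0.89,0.03,0.99], [-1.70,-1.35,-0.02]]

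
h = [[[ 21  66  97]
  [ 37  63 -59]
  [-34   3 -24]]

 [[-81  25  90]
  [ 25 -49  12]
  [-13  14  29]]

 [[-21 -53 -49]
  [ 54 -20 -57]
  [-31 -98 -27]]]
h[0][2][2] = -24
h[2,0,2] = -49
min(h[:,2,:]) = -98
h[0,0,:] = [21, 66, 97]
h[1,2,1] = 14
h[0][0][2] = 97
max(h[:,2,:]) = 29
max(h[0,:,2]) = 97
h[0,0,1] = 66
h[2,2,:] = [-31, -98, -27]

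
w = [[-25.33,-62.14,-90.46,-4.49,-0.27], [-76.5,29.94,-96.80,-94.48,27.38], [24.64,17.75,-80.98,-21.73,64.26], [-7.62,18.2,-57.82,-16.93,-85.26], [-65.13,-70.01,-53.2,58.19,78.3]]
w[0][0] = -25.33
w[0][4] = -0.27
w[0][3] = -4.49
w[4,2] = -53.2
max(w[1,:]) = 29.94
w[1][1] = 29.94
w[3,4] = -85.26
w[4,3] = 58.19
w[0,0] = -25.33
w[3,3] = -16.93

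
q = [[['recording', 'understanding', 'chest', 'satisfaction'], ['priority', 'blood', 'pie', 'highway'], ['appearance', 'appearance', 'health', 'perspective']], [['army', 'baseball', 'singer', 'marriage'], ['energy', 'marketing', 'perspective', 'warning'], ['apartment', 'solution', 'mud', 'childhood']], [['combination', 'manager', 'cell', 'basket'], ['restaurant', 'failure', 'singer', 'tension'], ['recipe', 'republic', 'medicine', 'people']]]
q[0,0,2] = 'chest'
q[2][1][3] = 'tension'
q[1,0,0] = 'army'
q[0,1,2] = 'pie'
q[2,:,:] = [['combination', 'manager', 'cell', 'basket'], ['restaurant', 'failure', 'singer', 'tension'], ['recipe', 'republic', 'medicine', 'people']]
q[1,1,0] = 'energy'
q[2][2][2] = 'medicine'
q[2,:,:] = [['combination', 'manager', 'cell', 'basket'], ['restaurant', 'failure', 'singer', 'tension'], ['recipe', 'republic', 'medicine', 'people']]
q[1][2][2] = 'mud'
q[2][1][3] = 'tension'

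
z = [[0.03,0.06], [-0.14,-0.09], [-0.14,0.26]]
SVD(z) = [[0.14, 0.3], [-0.08, -0.95], [0.99, -0.12]] @ diag([0.29860434520804385, 0.17388342365756249]) @ [[-0.41,0.91],[0.91,0.41]]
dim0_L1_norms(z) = [0.31, 0.41]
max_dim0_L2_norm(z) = 0.28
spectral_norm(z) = 0.30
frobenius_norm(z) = 0.35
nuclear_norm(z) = 0.47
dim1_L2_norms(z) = [0.07, 0.17, 0.3]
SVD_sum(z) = [[-0.02, 0.04],[0.01, -0.02],[-0.12, 0.27]] + [[0.05, 0.02], [-0.15, -0.07], [-0.02, -0.01]]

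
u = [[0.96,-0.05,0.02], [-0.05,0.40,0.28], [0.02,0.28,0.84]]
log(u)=[[-0.04, -0.09, 0.04], [-0.09, -1.09, 0.52], [0.04, 0.52, -0.28]]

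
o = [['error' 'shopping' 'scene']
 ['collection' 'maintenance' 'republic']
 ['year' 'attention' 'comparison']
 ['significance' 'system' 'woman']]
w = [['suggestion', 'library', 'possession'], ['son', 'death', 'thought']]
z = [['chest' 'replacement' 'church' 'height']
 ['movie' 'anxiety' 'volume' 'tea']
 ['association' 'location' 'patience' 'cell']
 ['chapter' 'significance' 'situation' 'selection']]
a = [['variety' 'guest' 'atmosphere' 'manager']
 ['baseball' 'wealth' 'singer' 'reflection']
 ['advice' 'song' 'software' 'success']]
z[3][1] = 'significance'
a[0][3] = 'manager'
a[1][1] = 'wealth'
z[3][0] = 'chapter'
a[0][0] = 'variety'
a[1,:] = ['baseball', 'wealth', 'singer', 'reflection']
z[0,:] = ['chest', 'replacement', 'church', 'height']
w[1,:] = ['son', 'death', 'thought']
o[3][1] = 'system'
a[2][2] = 'software'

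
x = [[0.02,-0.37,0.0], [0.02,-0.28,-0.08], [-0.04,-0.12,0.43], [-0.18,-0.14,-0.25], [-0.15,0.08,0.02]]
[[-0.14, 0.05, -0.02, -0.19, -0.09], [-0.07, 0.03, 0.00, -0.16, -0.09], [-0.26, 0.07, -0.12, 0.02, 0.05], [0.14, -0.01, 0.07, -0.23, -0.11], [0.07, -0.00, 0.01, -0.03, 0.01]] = x @ [[-0.32, -0.04, -0.09, 0.53, 0.12],[0.37, -0.13, 0.06, 0.53, 0.26],[-0.53, 0.13, -0.26, 0.25, 0.21]]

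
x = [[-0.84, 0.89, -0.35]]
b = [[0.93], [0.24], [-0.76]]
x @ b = [[-0.30]]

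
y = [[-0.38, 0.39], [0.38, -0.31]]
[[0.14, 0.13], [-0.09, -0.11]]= y @[[0.31, -0.12], [0.66, 0.22]]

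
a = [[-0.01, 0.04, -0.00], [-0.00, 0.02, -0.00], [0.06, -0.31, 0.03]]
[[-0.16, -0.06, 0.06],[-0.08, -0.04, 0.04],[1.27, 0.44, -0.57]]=a@[[-0.21, -1.76, 1.45], [-4.16, -1.84, 1.98], [-0.11, -0.72, -1.29]]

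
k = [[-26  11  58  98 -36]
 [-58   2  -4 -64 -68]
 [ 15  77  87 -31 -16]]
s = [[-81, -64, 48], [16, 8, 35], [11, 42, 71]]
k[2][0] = 15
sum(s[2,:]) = 124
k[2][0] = 15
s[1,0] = 16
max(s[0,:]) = 48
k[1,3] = -64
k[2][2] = 87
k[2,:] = [15, 77, 87, -31, -16]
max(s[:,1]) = 42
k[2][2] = 87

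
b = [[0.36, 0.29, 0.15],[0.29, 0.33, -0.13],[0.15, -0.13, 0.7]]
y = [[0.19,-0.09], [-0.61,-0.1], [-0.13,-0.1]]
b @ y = [[-0.13, -0.08],[-0.13, -0.05],[0.02, -0.07]]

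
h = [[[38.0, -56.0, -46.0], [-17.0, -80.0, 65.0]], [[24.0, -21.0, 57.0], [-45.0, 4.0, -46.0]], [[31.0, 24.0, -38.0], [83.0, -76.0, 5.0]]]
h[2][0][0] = 31.0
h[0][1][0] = -17.0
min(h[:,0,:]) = -56.0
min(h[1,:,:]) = -46.0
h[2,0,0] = 31.0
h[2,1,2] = 5.0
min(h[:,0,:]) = -56.0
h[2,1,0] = 83.0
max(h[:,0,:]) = 57.0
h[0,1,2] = 65.0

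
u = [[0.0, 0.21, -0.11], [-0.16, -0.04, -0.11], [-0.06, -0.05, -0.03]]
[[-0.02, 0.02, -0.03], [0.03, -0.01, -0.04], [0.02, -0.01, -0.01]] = u @ [[-0.09, -0.24, 0.11], [-0.15, 0.28, -0.05], [-0.12, 0.31, 0.18]]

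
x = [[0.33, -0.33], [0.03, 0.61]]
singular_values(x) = [0.71, 0.3]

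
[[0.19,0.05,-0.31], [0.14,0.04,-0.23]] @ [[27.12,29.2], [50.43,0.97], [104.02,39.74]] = [[-24.57, -6.72], [-18.11, -5.01]]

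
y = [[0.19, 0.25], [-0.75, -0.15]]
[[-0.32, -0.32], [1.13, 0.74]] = y @ [[-1.48, -0.87], [-0.16, -0.61]]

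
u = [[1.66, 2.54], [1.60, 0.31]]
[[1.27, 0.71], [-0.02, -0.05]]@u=[[3.24, 3.45], [-0.11, -0.07]]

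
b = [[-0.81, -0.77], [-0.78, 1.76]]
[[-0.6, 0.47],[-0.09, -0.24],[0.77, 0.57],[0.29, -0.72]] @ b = [[0.12, 1.29], [0.26, -0.35], [-1.07, 0.41], [0.33, -1.49]]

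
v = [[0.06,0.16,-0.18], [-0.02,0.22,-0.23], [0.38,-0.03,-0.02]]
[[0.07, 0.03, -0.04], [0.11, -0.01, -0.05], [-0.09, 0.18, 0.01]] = v@[[-0.21,0.47,0.05], [0.3,0.05,0.1], [-0.18,0.05,0.31]]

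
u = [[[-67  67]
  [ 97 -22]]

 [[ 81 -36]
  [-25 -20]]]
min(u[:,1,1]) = -22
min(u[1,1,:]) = -25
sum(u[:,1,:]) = 30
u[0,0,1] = 67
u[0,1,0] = 97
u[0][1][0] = 97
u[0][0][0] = -67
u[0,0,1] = 67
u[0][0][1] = 67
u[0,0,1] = 67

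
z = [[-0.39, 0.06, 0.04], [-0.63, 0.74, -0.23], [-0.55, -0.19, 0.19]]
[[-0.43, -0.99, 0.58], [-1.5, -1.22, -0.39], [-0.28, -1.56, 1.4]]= z@[[0.73, 2.43, -1.68],[-1.74, 0.08, -1.71],[-1.09, -1.1, 0.79]]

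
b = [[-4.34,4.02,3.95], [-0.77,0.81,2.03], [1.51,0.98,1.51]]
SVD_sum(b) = [[-4.06,3.96,4.27], [-1.21,1.18,1.27], [-0.34,0.33,0.36]] + [[-0.32, -0.08, -0.23], [0.56, 0.14, 0.4], [1.8, 0.46, 1.28]] + [[0.03,0.14,-0.1], [-0.12,-0.51,0.36], [0.04,0.18,-0.13]]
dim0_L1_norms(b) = [6.62, 5.81, 7.49]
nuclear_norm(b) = 10.53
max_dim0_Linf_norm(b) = 4.34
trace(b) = -2.02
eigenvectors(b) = [[0.93,  -0.31,  0.58], [0.24,  -0.79,  0.40], [-0.27,  0.53,  0.71]]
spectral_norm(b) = 7.43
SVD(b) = [[-0.96, 0.17, 0.24], [-0.28, -0.29, -0.91], [-0.08, -0.94, 0.33]] @ diag([7.431647943674019, 2.4017365722395008, 0.7009067547491431]) @ [[0.57,-0.56,-0.60],[-0.8,-0.21,-0.57],[0.19,0.8,-0.56]]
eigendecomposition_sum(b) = [[-4.7, 3.21, 2.02],[-1.22, 0.83, 0.52],[1.39, -0.95, -0.6]] + [[0.11, -0.32, 0.09], [0.28, -0.81, 0.23], [-0.19, 0.54, -0.15]] + [[0.25,1.13,1.84], [0.17,0.78,1.28], [0.31,1.39,2.26]]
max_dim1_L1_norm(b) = 12.31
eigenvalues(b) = [-4.46, -0.85, 3.29]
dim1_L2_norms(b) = [7.11, 2.32, 2.35]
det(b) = 12.51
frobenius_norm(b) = 7.84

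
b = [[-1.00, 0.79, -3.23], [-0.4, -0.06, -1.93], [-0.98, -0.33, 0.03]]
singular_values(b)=[3.97, 1.02, 0.47]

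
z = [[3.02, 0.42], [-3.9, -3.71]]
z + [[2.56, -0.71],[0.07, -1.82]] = [[5.58, -0.29],[-3.83, -5.53]]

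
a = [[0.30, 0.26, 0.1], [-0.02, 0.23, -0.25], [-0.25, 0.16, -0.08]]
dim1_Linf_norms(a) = [0.3, 0.25, 0.25]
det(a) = 0.03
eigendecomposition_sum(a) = [[(0.22+0j), (0.27-0j), (-0.1+0j)],[0.10+0.00j, 0.13-0.00j, -0.05+0.00j],[-0.08-0.00j, -0.10+0.00j, 0.04-0.00j]] + [[(0.04+0.05j),  -0.00-0.09j,  0.10+0.02j],  [-0.06-0.03j,  0.05+0.08j,  (-0.1+0.03j)],  [-0.08+0.04j,  (0.13+0.02j),  -0.06+0.13j]] + [[(0.04-0.05j), (-0+0.09j), 0.10-0.02j], [-0.06+0.03j, 0.05-0.08j, (-0.1-0.03j)], [-0.08-0.04j, 0.13-0.02j, (-0.06-0.13j)]]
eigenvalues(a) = [(0.39+0j), (0.03+0.27j), (0.03-0.27j)]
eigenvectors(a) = [[-0.86+0.00j, 0.10+0.49j, (0.1-0.49j)], [(-0.41+0j), (-0.33-0.4j), (-0.33+0.4j)], [0.32+0.00j, -0.70+0.00j, -0.70-0.00j]]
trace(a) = 0.45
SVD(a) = [[0.92, 0.21, 0.33],  [0.03, 0.8, -0.60],  [-0.39, 0.56, 0.73]] @ diag([0.43162530792822457, 0.4084539137199768, 0.15736897382489015]) @ [[0.87, 0.42, 0.27], [-0.22, 0.81, -0.55], [-0.45, 0.41, 0.79]]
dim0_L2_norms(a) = [0.39, 0.38, 0.28]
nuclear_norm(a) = 1.00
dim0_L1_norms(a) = [0.57, 0.65, 0.43]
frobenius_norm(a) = 0.61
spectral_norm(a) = 0.43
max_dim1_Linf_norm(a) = 0.3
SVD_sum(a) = [[0.34, 0.17, 0.11], [0.01, 0.01, 0.0], [-0.15, -0.07, -0.05]] + [[-0.02, 0.07, -0.05], [-0.07, 0.26, -0.18], [-0.05, 0.18, -0.13]] + [[-0.02,0.02,0.04], [0.04,-0.04,-0.07], [-0.05,0.05,0.09]]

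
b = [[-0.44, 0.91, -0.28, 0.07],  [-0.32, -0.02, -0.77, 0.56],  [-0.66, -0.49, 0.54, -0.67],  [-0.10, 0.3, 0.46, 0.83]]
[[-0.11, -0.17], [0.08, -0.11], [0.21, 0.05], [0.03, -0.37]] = b@[[-0.20, 0.19], [-0.21, -0.12], [0.04, -0.15], [0.07, -0.30]]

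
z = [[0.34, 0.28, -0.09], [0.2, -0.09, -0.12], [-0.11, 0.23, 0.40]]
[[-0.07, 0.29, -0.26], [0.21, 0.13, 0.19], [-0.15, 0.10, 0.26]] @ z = [[0.06, -0.11, -0.13], [0.08, 0.09, 0.04], [-0.06, 0.01, 0.11]]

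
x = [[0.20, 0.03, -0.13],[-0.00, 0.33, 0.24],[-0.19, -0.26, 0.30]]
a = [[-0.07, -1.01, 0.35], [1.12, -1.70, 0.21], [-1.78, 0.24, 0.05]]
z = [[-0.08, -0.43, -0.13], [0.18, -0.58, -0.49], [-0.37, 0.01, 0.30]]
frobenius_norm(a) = 2.93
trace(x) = 0.83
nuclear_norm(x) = 1.01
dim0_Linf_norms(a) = [1.78, 1.7, 0.35]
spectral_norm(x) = 0.48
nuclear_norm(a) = 4.12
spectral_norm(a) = 2.55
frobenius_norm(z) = 1.02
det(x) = 0.02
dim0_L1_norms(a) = [2.97, 2.95, 0.61]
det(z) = -0.01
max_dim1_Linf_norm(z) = 0.58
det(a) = -0.52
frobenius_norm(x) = 0.65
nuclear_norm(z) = 1.40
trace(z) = -0.36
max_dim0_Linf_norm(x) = 0.33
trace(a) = -1.72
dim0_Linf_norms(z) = [0.37, 0.58, 0.49]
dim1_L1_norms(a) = [1.43, 3.03, 2.07]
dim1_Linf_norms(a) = [1.01, 1.7, 1.78]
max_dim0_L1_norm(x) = 0.67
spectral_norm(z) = 0.91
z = a @ x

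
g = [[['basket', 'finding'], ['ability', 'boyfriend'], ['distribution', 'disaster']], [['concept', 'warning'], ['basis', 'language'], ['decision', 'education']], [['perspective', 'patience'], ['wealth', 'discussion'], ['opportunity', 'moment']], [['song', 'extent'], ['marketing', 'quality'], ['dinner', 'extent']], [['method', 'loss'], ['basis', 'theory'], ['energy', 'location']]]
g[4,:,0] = ['method', 'basis', 'energy']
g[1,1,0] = 'basis'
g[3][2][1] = 'extent'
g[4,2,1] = 'location'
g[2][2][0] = 'opportunity'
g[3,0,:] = ['song', 'extent']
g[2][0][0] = 'perspective'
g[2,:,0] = ['perspective', 'wealth', 'opportunity']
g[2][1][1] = 'discussion'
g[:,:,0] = [['basket', 'ability', 'distribution'], ['concept', 'basis', 'decision'], ['perspective', 'wealth', 'opportunity'], ['song', 'marketing', 'dinner'], ['method', 'basis', 'energy']]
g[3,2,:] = ['dinner', 'extent']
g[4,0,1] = 'loss'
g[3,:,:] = [['song', 'extent'], ['marketing', 'quality'], ['dinner', 'extent']]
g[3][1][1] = 'quality'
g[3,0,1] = 'extent'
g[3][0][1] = 'extent'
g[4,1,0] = 'basis'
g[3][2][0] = 'dinner'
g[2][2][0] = 'opportunity'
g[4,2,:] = ['energy', 'location']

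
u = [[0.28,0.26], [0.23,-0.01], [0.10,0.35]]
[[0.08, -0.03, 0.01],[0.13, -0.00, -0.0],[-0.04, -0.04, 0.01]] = u @[[0.56, -0.01, 0.00], [-0.28, -0.11, 0.03]]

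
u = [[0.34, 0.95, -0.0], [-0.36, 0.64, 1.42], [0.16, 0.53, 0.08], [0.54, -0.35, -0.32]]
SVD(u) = [[-0.28, -0.84, 0.04], [-0.88, 0.3, -0.35], [-0.19, -0.42, -0.0], [0.32, -0.15, -0.93]] @ diag([1.7647776097521548, 1.046824848790745, 0.4391101502717775]) @ [[0.21, -0.59, -0.78], [-0.52, -0.74, 0.43], [-0.83, 0.32, -0.46]]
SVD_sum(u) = [[-0.10, 0.29, 0.38],[-0.32, 0.92, 1.21],[-0.07, 0.2, 0.27],[0.12, -0.34, -0.44]] + [[0.46, 0.65, -0.37], [-0.17, -0.24, 0.14], [0.23, 0.33, -0.19], [0.08, 0.12, -0.07]] + [[-0.02, 0.01, -0.01], [0.13, -0.05, 0.07], [0.0, -0.0, 0.00], [0.34, -0.13, 0.19]]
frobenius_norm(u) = 2.10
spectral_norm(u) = 1.76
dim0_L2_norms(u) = [0.75, 1.31, 1.46]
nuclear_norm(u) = 3.25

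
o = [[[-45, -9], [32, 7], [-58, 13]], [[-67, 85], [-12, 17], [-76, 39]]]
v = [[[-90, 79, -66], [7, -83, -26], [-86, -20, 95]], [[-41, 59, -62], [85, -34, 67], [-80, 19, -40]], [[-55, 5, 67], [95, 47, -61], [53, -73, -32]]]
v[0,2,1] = -20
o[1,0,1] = 85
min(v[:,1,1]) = -83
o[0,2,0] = -58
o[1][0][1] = 85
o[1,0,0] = -67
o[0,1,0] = 32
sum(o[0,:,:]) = -60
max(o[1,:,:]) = 85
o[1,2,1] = 39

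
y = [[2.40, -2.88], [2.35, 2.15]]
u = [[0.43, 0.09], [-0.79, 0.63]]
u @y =[[1.24, -1.04],  [-0.42, 3.63]]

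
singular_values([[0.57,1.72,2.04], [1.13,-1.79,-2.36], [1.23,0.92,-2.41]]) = [4.39, 2.34, 0.97]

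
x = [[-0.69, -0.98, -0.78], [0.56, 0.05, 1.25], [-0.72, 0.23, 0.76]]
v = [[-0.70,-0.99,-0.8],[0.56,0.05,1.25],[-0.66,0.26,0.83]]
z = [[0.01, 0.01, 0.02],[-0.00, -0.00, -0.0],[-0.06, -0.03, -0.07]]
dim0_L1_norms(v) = [1.92, 1.3, 2.88]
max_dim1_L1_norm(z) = 0.16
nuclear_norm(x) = 3.60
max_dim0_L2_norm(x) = 1.66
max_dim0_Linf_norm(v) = 1.25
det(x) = 1.34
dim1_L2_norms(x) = [1.43, 1.37, 1.07]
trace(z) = -0.06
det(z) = 0.00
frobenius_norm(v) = 2.28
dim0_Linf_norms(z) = [0.06, 0.03, 0.07]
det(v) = 1.33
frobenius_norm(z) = 0.10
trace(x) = 0.12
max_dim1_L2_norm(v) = 1.45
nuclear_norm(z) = 0.11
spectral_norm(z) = 0.10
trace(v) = 0.18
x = v + z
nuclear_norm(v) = 3.62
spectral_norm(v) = 1.92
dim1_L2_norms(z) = [0.02, 0.0, 0.1]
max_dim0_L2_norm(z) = 0.07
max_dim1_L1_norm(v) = 2.49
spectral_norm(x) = 1.88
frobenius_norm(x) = 2.25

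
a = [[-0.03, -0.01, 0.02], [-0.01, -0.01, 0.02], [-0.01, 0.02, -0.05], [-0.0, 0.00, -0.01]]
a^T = [[-0.03, -0.01, -0.01, -0.0], [-0.01, -0.01, 0.02, 0.0], [0.02, 0.02, -0.05, -0.01]]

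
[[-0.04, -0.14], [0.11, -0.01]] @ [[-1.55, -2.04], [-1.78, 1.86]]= [[0.31, -0.18], [-0.15, -0.24]]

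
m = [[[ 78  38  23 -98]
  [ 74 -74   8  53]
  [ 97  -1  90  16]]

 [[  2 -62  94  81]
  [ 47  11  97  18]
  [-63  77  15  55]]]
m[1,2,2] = 15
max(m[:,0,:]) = 94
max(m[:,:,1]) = 77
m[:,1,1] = [-74, 11]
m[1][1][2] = 97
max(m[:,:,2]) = 97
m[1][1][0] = 47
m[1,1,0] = 47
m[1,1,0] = 47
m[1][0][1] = -62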